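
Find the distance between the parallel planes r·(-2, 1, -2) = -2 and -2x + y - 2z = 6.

With common normal n = (-2, 1, -2) (|n| = 3), the distance is |(-2) − 6|/|n| = 8/3.

8/3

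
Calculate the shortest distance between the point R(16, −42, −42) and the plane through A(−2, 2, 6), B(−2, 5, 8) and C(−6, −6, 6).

16/√29

AB = (0, 3, 2) and AC = (−4, −8, 0), so a normal is n = AB × AC = (16, −8, 12).
d = |16·16 + (-8)·(-42) + 12·(-42) − 24| / √(256 + 64 + 144) = |64| / (4√29) = 16√29/29.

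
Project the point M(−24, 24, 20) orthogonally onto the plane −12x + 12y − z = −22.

The perpendicular from M has direction n = (−12, 12, −1): r = (−24, 24, 20) + μ(−12, 12, −1).
Substitute into the plane: n·(M + μn) = -22 gives 556 + 289μ = -22, so μ = -2.
Foot = (−24, 24, 20) + (-2)·(−12, 12, −1) = (0, 0, 22).

(0, 0, 22)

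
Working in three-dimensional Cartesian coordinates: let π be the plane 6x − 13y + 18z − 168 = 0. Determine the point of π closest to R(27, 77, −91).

(57, 12, -1)

n = (6, −13, 18), |n|² = 529, and n·R − 168 = -2645.
t = -2645/529 = -5, so the foot is R − t·n = (27, 77, −91) − (-5)·(6, −13, 18) = (57, 12, −1).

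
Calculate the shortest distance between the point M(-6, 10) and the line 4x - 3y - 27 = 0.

d = |4·(-6) + (-3)·10 − 27| / √(16 + 9) = |-81|/5 = 81/5.

81/5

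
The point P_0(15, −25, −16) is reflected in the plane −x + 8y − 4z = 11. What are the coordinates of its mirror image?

(11, 7, -32)

With n = (−1, 8, −4), the signed offset is (n·P_0 − 11)/|n|² = -162/81 = -2.
P_0' = P_0 − 2t·n = (15, −25, −16) − (-4)·(−1, 8, −4) = (11, 7, −32).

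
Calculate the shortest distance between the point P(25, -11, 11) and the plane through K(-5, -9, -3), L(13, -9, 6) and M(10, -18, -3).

KL = (18, 0, 9) and KM = (15, -9, 0), so a normal is n = KL × KM = (81, 135, -162).
Then n·(25, -11, 11) - (-1134) = -108.
|n| = √(6561 + 18225 + 26244) = 27√70, so the distance is |-108|/(27√70) = 4/√70.

4/√70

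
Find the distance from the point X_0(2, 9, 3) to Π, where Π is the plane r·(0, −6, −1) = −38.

19/√37

n = (0, −6, −1); n·P − (-38) = -19; |n| = √37; distance = 19/√37 = 19√37/37.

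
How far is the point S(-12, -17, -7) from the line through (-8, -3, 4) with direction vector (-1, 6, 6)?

Direction vector d = (-1, 6, 6).
AP = (-4, -14, -11), and AP × d = (-18, 35, -38).
|AP × d|² = 2993 and |d|² = 73, so the distance is √(2993/73) = √41.

√41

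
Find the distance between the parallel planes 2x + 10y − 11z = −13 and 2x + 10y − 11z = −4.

With common normal n = (2, 10, −11) (|n| = 15), the distance is |(-13) − (-4)|/|n| = 9/15 = 3/5.

3/5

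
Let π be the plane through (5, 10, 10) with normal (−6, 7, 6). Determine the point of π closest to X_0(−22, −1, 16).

n = (−6, 7, 6), |n|² = 121, and n·X_0 − 100 = 121.
t = 121/121 = 1, so the foot is X_0 − t·n = (−22, −1, 16) − 1·(−6, 7, 6) = (−16, −8, 10).

(-16, -8, 10)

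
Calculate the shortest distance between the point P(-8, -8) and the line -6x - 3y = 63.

3√5/5

d = |(-6)·(-8) + (-3)·(-8) − 63| / √(36 + 9) = |9|/(3√5) = 3√5/5.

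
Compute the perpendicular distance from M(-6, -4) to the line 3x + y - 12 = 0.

The normal to the line is n = (3, 1) with |n| = √10.
|n·M − 12| = |-22 − 12| = 34, so the distance is 34/√10 = 17√10/5.

17√10/5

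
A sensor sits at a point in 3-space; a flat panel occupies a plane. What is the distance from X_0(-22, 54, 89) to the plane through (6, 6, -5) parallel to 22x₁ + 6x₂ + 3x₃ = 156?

2

Parallel planes share the normal n = (22, 6, 3); since (6, 6, -5) lies on the plane, its equation is 22x₁ + 6x₂ + 3x₃ = 153.
Then n·(-22, 54, 89) - 153 = -46.
|n| = √(484 + 36 + 9) = 23, so the distance is |-46|/23 = 2.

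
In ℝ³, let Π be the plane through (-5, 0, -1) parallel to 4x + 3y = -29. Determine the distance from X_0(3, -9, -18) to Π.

Parallel planes share the normal n = (4, 3, 0); since (-5, 0, -1) lies on the plane, its equation is 4x + 3y = -20.
Then n·(3, -9, -18) - (-20) = 5.
|n| = √(16 + 9 + 0) = 5, so the distance is |5|/5 = 1.

1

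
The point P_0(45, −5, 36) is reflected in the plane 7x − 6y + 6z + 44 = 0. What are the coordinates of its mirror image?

(-25, 55, -24)

With n = (7, −6, 6), the signed offset is (n·P_0 − (-44))/|n|² = 605/121 = 5.
P_0' = P_0 − 2t·n = (45, −5, 36) − 10·(7, −6, 6) = (−25, 55, −24).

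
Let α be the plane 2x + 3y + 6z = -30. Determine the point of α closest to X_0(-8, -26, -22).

The perpendicular from X_0 has direction n = (2, 3, 6): r = (-8, -26, -22) + μ(2, 3, 6).
Substitute into the plane: n·(X_0 + μn) = -30 gives -226 + 49μ = -30, so μ = 4.
Foot = (-8, -26, -22) + 4·(2, 3, 6) = (0, -14, 2).

(0, -14, 2)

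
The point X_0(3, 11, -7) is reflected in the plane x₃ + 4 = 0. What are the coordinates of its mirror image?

(3, 11, -1)

With n = (0, 0, 1), the signed offset is (n·X_0 − (-4))/|n|² = -3/1 = -3.
X_0' = X_0 − 2t·n = (3, 11, -7) − (-6)·(0, 0, 1) = (3, 11, -1).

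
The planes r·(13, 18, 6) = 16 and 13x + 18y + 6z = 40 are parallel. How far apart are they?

Both planes have normal n = (13, 18, 6), |n| = 23. Any point on the first plane is at distance |40 − 16|/|n| = 24/23 from the second.

24/23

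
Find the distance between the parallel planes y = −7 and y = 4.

Both planes have normal n = (0, 1, 0), |n| = 1. Any point on the first plane is at distance |4 − (-7)|/|n| = 11/1 = 11 from the second.

11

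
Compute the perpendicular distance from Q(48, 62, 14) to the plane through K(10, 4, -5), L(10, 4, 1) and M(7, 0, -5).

KL = (0, 0, 6) and KM = (-3, -4, 0), so a normal is n = KL × KM = (24, -18, 0).
n = (24, -18, 0); n·P − 168 = -132; |n| = 30; distance = 132/30 = 22/5.

22/5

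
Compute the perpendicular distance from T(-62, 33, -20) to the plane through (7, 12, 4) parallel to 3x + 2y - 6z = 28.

Parallel planes share the normal n = (3, 2, -6); since (7, 12, 4) lies on the plane, its equation is 3x + 2y - 6z = 21.
d = |3·(-62) + 2·33 + (-6)·(-20) − 21| / √(9 + 4 + 36) = |-21| / 7 = 3.

3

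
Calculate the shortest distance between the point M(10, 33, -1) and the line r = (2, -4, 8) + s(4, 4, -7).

√785

Direction vector d = (4, 4, -7).
AP = (8, 37, -9); AP·d = 243, |AP|² = 1514, |d|² = 81.
distance² = |AP|² − (AP·d)²/|d|² = 1514 − 59049/81 = 785, so the distance is √785.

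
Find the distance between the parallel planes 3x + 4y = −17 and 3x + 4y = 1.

18/5

Both planes have normal n = (3, 4, 0), |n| = 5. Any point on the first plane is at distance |1 − (-17)|/|n| = 18/5 from the second.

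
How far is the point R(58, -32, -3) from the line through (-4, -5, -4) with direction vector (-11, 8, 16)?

√2810

Direction vector d = (-11, 8, 16).
AP = (62, -27, 1); AP·d = -882, |AP|² = 4574, |d|² = 441.
distance² = |AP|² − (AP·d)²/|d|² = 4574 − 777924/441 = 2810, so the distance is √2810.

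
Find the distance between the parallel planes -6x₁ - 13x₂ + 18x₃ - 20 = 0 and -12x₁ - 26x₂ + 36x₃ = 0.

Divide the second equation by 2 to match normals: -6x₁ - 13x₂ + 18x₃ = 0.
With common normal n = (-6, -13, 18) (|n| = 23), the distance is |20 − 0|/|n| = 20/23.

20/23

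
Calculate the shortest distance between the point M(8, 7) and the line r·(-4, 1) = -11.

The normal to the line is n = (-4, 1) with |n| = √17.
|n·M − (-11)| = |-25 − (-11)| = 14, so the distance is 14/√17.

14√17/17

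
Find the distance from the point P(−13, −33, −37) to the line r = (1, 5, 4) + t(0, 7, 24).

√821

Direction vector d = (0, 7, 24).
AP = (−14, −38, −41), and AP × d = (−625, 336, −98).
|AP × d|² = 513125 and |d|² = 625, so the distance is √(513125/625) = √821.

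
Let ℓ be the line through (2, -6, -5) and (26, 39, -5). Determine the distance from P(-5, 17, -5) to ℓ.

17

A direction vector is d = (24, 45, 0).
AP = (-7, 23, 0), and AP × d = (0, 0, -867).
|AP × d|² = 751689 and |d|² = 2601, so the distance is √(751689/2601) = √289 = 17.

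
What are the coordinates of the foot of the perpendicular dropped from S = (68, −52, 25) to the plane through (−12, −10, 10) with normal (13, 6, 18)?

The perpendicular from S has direction n = (13, 6, 18): r = (68, −52, 25) + t(13, 6, 18).
Substitute into the plane: n·(S + tn) = -36 gives 1022 + 529t = -36, so t = -2.
Foot = (68, −52, 25) + (-2)·(13, 6, 18) = (42, −64, −11).

(42, -64, -11)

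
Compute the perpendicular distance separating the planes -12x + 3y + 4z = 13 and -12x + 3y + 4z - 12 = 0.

With common normal n = (-12, 3, 4) (|n| = 13), the distance is |13 − 12|/|n| = 1/13.

1/13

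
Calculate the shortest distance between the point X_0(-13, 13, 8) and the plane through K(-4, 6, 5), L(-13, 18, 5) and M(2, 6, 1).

KL = (-9, 12, 0) and KM = (6, 0, -4), so a normal is n = KL × KM = (-48, -36, -72).
Then n·(-13, 13, 8) - (-384) = -36.
|n| = √(2304 + 1296 + 5184) = 12√61, so the distance is |-36|/(12√61) = 3/√61.

3/√61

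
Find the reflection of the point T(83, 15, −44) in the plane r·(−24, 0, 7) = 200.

(-109, 15, 12)

With n = (−24, 0, 7), the signed offset is (n·T − 200)/|n|² = -2500/625 = -4.
T' = T − 2t·n = (83, 15, −44) − (-8)·(−24, 0, 7) = (−109, 15, 12).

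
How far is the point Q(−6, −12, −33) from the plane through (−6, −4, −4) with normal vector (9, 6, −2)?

10/11

The plane has equation n·(r − (−6, −4, −4)) = 0, i.e. n·r = -70.
n = (9, 6, −2); n·P − (-70) = 10; |n| = 11; distance = 10/11.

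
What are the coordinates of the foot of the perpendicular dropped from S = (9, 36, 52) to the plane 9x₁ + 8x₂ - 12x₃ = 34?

(18, 44, 40)

n = (9, 8, -12), |n|² = 289, and n·S − 34 = -289.
t = -289/289 = -1, so the foot is S − t·n = (9, 36, 52) − (-1)·(9, 8, -12) = (18, 44, 40).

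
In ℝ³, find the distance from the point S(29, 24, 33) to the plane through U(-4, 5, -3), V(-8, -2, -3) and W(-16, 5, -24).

11/9

UV = (-4, -7, 0) and UW = (-12, 0, -21), so a normal is n = UV × UW = (147, -84, -84).
Then n·(29, 24, 33) - (-756) = 231.
|n| = √(21609 + 7056 + 7056) = 189, so the distance is |231|/189 = 11/9.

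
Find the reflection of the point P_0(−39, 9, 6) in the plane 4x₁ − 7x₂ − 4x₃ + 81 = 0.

(-23, -19, -10)

With n = (4, −7, −4), the signed offset is (n·P_0 − (-81))/|n|² = -162/81 = -2.
P_0' = P_0 − 2t·n = (−39, 9, 6) − (-4)·(4, −7, −4) = (−23, −19, −10).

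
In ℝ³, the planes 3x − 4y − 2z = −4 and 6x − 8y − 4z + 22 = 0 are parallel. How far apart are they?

7√29/29

Divide the second equation by 2 to match normals: 3x − 4y − 2z = -11.
With common normal n = (3, −4, −2) (|n| = √29), the distance is |(-4) − (-11)|/|n| = 7/√29.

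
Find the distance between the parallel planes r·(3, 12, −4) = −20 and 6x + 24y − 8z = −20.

10/13

Divide the second equation by 2 to match normals: 3x + 12y − 4z = -10.
With common normal n = (3, 12, −4) (|n| = 13), the distance is |(-20) − (-10)|/|n| = 10/13.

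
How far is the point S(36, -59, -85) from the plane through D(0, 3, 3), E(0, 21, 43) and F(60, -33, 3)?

DE = (0, 18, 40) and DF = (60, -36, 0), so a normal is n = DE × DF = (1440, 2400, -1080).
Then n·(36, -59, -85) - 3960 = -1920.
|n| = √(2073600 + 5760000 + 1166400) = 3000, so the distance is |-1920|/3000 = 16/25.

16/25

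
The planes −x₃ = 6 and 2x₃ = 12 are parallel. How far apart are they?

12

Divide the second equation by -2 to match normals: −x₃ = -6.
Both planes have normal n = (0, 0, −1), |n| = 1. Any point on the first plane is at distance |(-6) − 6|/|n| = 12/1 = 12 from the second.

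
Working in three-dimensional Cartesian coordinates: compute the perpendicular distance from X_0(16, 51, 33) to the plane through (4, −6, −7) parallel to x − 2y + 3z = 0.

Parallel planes share the normal n = (1, −2, 3); since (4, −6, −7) lies on the plane, its equation is x − 2y + 3z = -5.
n = (1, −2, 3); n·P − (-5) = 18; |n| = √14; distance = 18/√14.

18/√14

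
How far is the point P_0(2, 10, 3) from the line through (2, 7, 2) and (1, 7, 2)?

A direction vector is d = (−1, 0, 0).
AP = (0, 3, 1), and AP × d = (0, −1, 3).
|AP × d|² = 10 and |d|² = 1, so the distance is √10.

√10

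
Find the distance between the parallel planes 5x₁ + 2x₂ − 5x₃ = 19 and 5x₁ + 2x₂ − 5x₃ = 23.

4/(3√6)

Both planes have normal n = (5, 2, −5), |n| = 3√6. Any point on the first plane is at distance |23 − 19|/|n| = 4/(3√6) = 2√6/9 from the second.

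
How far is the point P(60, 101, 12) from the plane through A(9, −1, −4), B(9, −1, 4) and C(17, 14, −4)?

AB = (0, 0, 8) and AC = (8, 15, 0), so a normal is n = AB × AC = (−120, 64, 0).
d = |(-120)·60 + 64·101 − (-1144)| / √(14400 + 4096 + 0) = |408| / 136 = 3.

3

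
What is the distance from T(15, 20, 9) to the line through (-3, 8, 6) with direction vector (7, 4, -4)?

Direction vector d = (7, 4, -4).
AP = (18, 12, 3), and AP × d = (-60, 93, -12).
|AP × d|² = 12393 and |d|² = 81, so the distance is √(12393/81) = √153 = 3√17.

3√17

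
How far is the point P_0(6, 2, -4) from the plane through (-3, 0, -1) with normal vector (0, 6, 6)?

√2/2

The plane has equation n·(r − (-3, 0, -1)) = 0, i.e. n·r = -6.
Then n·(6, 2, -4) - (-6) = -6.
|n| = √(0 + 36 + 36) = 6√2, so the distance is |-6|/(6√2) = 1/√2.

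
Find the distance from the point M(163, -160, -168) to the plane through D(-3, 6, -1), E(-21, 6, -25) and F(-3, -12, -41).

DE = (-18, 0, -24) and DF = (0, -18, -40), so a normal is n = DE × DF = (-432, -720, 324).
Then n·(163, -160, -168) - (-3348) = -6300.
|n| = √(186624 + 518400 + 104976) = 900, so the distance is |-6300|/900 = 7.

7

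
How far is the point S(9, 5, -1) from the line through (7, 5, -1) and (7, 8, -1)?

2

A direction vector is d = (0, 3, 0).
AP = (2, 0, 0), and AP × d = (0, 0, 6).
|AP × d|² = 36 and |d|² = 9, so the distance is √(36/9) = √4 = 2.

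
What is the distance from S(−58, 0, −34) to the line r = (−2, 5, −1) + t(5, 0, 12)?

Direction vector d = (5, 0, 12).
AP = (−56, −5, −33), and AP × d = (−60, 507, 25).
|AP × d|² = 261274 and |d|² = 169, so the distance is √(261274/169) = √1546.

√1546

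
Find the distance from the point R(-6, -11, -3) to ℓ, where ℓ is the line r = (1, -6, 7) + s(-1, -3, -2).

4√3

Direction vector d = (-1, -3, -2).
AP = (-7, -5, -10); AP·d = 42, |AP|² = 174, |d|² = 14.
distance² = |AP|² − (AP·d)²/|d|² = 174 − 1764/14 = 48, so the distance is 4√3.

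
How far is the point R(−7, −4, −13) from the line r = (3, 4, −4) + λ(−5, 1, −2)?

Direction vector d = (−5, 1, −2).
AP = (−10, −8, −9), and AP × d = (25, 25, −50).
|AP × d|² = 3750 and |d|² = 30, so the distance is √(3750/30) = √125 = 5√5.

5√5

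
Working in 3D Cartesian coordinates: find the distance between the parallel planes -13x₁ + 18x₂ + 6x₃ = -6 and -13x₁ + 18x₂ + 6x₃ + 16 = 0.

10/23

Both planes have normal n = (-13, 18, 6), |n| = 23. Any point on the first plane is at distance |(-16) − (-6)|/|n| = 10/23 from the second.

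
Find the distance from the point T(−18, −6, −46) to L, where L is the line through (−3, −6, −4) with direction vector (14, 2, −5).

3√221

Direction vector d = (14, 2, −5).
AP = (−15, 0, −42); AP·d = 0, |AP|² = 1989, |d|² = 225.
distance² = |AP|² − (AP·d)²/|d|² = 1989 − 0/225 = 1989, so the distance is 3√221.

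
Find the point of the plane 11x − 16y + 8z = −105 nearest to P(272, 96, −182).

n = (11, −16, 8), |n|² = 441, and n·P − (-105) = 105.
t = 105/441 = 5/21, so the foot is P − t·n = (272, 96, −182) − (5/21)·(11, −16, 8) = (5657/21, 2096/21, −3862/21).

(5657/21, 2096/21, -3862/21)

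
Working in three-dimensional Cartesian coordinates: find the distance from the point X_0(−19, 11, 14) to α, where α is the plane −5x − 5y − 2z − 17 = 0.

Normal vector n = (−5, −5, −2), and n·(−19, 11, 14) − 17 = −5.
|n| = √(25 + 25 + 4) = 3√6, so the distance is |-5|/(3√6) = 5√6/18.

5√6/18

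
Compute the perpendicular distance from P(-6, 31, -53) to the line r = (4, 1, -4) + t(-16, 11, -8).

Direction vector d = (-16, 11, -8).
AP = (-10, 30, -49); AP·d = 882, |AP|² = 3401, |d|² = 441.
distance² = |AP|² − (AP·d)²/|d|² = 3401 − 777924/441 = 1637, so the distance is √1637.

√1637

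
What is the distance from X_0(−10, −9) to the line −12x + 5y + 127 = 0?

202/13

The normal to the line is n = (−12, 5) with |n| = 13.
|n·X_0 − (-127)| = |75 − (-127)| = 202, so the distance is 202/13.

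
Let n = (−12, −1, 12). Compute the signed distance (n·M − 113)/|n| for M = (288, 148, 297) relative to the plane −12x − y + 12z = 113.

n·M − 113 = -153.
|n| = 17, so the signed distance is -153/17 = -9.

-9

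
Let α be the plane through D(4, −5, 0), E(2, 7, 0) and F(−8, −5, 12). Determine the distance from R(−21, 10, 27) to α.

27√73/73

DE = (−2, 12, 0) and DF = (−12, 0, 12), so a normal is n = DE × DF = (144, 24, 144).
Then n·(−21, 10, 27) − 456 = 648.
|n| = √(20736 + 576 + 20736) = 24√73, so the distance is |648|/(24√73) = 27√73/73.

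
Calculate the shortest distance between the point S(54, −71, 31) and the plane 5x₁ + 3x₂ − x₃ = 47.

3√35/5

n = (5, 3, −1); n·P − 47 = -21; |n| = √35; distance = 21/√35 = 3√35/5.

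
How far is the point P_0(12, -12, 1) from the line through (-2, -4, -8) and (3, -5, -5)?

√26

A direction vector is d = (5, -1, 3).
AP = (14, -8, 9); AP·d = 105, |AP|² = 341, |d|² = 35.
distance² = |AP|² − (AP·d)²/|d|² = 341 − 11025/35 = 26, so the distance is √26.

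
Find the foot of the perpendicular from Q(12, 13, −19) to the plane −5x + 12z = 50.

n = (−5, 0, 12), |n|² = 169, and n·Q − 50 = -338.
t = -338/169 = -2, so the foot is Q − t·n = (12, 13, −19) − (-2)·(−5, 0, 12) = (2, 13, 5).

(2, 13, 5)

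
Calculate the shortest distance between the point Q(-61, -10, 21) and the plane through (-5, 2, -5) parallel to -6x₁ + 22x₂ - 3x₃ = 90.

Parallel planes share the normal n = (-6, 22, -3); since (-5, 2, -5) lies on the plane, its equation is -6x₁ + 22x₂ - 3x₃ = 89.
Then n·(-61, -10, 21) - 89 = -6.
|n| = √(36 + 484 + 9) = 23, so the distance is |-6|/23 = 6/23.

6/23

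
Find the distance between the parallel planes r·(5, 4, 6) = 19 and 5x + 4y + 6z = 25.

6√77/77

With common normal n = (5, 4, 6) (|n| = √77), the distance is |19 − 25|/|n| = 6/√77.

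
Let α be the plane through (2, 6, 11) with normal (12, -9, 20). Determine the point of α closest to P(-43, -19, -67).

The perpendicular from P has direction n = (12, -9, 20): r = (-43, -19, -67) + μ(12, -9, 20).
Substitute into the plane: n·(P + μn) = 190 gives -1685 + 625μ = 190, so μ = 3.
Foot = (-43, -19, -67) + 3·(12, -9, 20) = (-7, -46, -7).

(-7, -46, -7)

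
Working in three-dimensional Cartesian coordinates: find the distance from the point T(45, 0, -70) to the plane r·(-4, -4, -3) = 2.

Normal vector n = (-4, -4, -3), and n·(45, 0, -70) - 2 = 28.
|n| = √(16 + 16 + 9) = √41, so the distance is |28|/√41 = 28/√41.

28/√41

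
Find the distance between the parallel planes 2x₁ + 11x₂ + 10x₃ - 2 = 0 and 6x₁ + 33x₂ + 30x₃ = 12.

2/15

Divide the second equation by 3 to match normals: 2x₁ + 11x₂ + 10x₃ = 4.
With common normal n = (2, 11, 10) (|n| = 15), the distance is |2 − 4|/|n| = 2/15.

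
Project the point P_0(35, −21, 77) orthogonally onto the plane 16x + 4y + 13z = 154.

n = (16, 4, 13), |n|² = 441, and n·P_0 − 154 = 1323.
t = 1323/441 = 3, so the foot is P_0 − t·n = (35, −21, 77) − 3·(16, 4, 13) = (−13, −33, 38).

(-13, -33, 38)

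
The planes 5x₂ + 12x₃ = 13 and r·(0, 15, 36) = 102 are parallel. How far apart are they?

Divide the second equation by 3 to match normals: 5x₂ + 12x₃ = 34.
Both planes have normal n = (0, 5, 12), |n| = 13. Any point on the first plane is at distance |34 − 13|/|n| = 21/13 from the second.

21/13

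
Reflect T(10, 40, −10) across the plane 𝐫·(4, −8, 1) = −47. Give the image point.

(34, -8, -4)

With n = (4, −8, 1), the signed offset is (n·T − (-47))/|n|² = -243/81 = -3.
T' = T − 2t·n = (10, 40, −10) − (-6)·(4, −8, 1) = (34, −8, −4).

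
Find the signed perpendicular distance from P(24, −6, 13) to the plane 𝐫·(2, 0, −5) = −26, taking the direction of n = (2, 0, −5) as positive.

9/√29

n·P − (-26) = 9.
|n| = √29, so the signed distance is 9/√29.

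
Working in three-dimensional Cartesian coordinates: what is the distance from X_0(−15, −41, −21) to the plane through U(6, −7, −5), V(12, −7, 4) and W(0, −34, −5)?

UV = (6, 0, 9) and UW = (−6, −27, 0), so a normal is n = UV × UW = (243, −54, −162).
d = |243·(-15) + (-54)·(-41) + (-162)·(-21) − 2646| / √(59049 + 2916 + 26244) = |-675| / 297 = 25/11.

25/11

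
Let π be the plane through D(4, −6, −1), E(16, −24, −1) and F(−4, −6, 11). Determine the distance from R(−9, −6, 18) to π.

DE = (12, −18, 0) and DF = (−8, 0, 12), so a normal is n = DE × DF = (−216, −144, −144).
Then n·(−9, −6, 18) − 144 = 72.
|n| = √(46656 + 20736 + 20736) = 72√17, so the distance is |72|/(72√17) = 1/√17.

1/√17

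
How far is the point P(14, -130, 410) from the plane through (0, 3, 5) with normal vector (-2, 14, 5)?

9

The plane has equation n·(r − (0, 3, 5)) = 0, i.e. n·r = 67.
d = |(-2)·14 + 14·(-130) + 5·410 − 67| / √(4 + 196 + 25) = |135| / 15 = 9.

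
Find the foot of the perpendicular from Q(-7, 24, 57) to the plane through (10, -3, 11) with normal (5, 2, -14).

n = (5, 2, -14), |n|² = 225, and n·Q − (-110) = -675.
t = -675/225 = -3, so the foot is Q − t·n = (-7, 24, 57) − (-3)·(5, 2, -14) = (8, 30, 15).

(8, 30, 15)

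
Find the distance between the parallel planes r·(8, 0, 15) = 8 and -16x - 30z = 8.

Divide the second equation by -2 to match normals: 8x + 15z = -4.
Both planes have normal n = (8, 0, 15), |n| = 17. Any point on the first plane is at distance |(-4) − 8|/|n| = 12/17 from the second.

12/17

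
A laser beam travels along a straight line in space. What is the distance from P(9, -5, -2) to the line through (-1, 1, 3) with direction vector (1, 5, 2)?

√131

Direction vector d = (1, 5, 2).
AP = (10, -6, -5); AP·d = -30, |AP|² = 161, |d|² = 30.
distance² = |AP|² − (AP·d)²/|d|² = 161 − 900/30 = 131, so the distance is √131.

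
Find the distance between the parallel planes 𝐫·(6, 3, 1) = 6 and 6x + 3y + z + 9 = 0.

Both planes have normal n = (6, 3, 1), |n| = √46. Any point on the first plane is at distance |(-9) − 6|/|n| = 15/√46 = 15√46/46 from the second.

15√46/46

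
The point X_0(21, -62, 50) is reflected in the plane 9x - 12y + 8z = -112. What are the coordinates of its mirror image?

(-69, 58, -30)

n = (9, -12, 8), |n|² = 289, n·X_0 − (-112) = 1445, so t = 1445/289 = 5.
Foot F = X_0 − 5·n = (-24, -2, 10); the reflection is 2F − X_0 = (-69, 58, -30).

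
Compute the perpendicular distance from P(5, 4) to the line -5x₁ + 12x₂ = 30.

d = |(-5)·5 + 12·4 − 30| / √(25 + 144) = |-7|/13 = 7/13.

7/13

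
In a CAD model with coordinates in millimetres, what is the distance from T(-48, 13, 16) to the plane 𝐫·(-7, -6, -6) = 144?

18/11

d = |(-7)·(-48) + (-6)·13 + (-6)·16 − 144| / √(49 + 36 + 36) = |18| / 11 = 18/11.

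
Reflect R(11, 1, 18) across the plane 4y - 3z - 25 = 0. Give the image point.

(11, 25, 0)

n = (0, 4, -3), |n|² = 25, n·R − 25 = -75, so t = -75/25 = -3.
Foot F = R − (-3)·n = (11, 13, 9); the reflection is 2F − R = (11, 25, 0).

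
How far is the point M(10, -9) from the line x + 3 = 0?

13

The normal to the line is n = (1, 0) with |n| = 1.
|n·M − (-3)| = |10 − (-3)| = 13, so the distance is 13/1 = 13.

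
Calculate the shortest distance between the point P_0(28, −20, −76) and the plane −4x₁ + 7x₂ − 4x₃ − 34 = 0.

2

d = |(-4)·28 + 7·(-20) + (-4)·(-76) − 34| / √(16 + 49 + 16) = |18| / 9 = 2.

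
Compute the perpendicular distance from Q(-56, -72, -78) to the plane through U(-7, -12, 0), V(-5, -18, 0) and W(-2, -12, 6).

UV = (2, -6, 0) and UW = (5, 0, 6), so a normal is n = UV × UW = (-36, -12, 30).
d = |(-36)·(-56) + (-12)·(-72) + 30·(-78) − 396| / √(1296 + 144 + 900) = |144| / (6√65) = 24/√65.

24√65/65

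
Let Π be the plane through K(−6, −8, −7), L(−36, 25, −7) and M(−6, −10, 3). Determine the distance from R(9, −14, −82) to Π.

3

KL = (−30, 33, 0) and KM = (0, −2, 10), so a normal is n = KL × KM = (330, 300, 60).
Then n·(9, −14, −82) − (−4800) = −1350.
|n| = √(108900 + 90000 + 3600) = 450, so the distance is |-1350|/450 = 3.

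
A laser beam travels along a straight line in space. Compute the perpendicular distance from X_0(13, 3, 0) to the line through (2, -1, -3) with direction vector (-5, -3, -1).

Direction vector d = (-5, -3, -1).
AP = (11, 4, 3); AP·d = -70, |AP|² = 146, |d|² = 35.
distance² = |AP|² − (AP·d)²/|d|² = 146 − 4900/35 = 6, so the distance is √6.

√6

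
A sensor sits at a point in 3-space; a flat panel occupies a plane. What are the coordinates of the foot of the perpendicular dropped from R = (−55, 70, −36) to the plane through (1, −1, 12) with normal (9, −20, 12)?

(-19, -10, 12)

The perpendicular from R has direction n = (9, −20, 12): r = (−55, 70, −36) + μ(9, −20, 12).
Substitute into the plane: n·(R + μn) = 173 gives -2327 + 625μ = 173, so μ = 4.
Foot = (−55, 70, −36) + 4·(9, −20, 12) = (−19, −10, 12).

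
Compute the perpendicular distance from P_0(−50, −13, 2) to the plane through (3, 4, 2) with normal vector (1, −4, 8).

The plane has equation n·(r − (3, 4, 2)) = 0, i.e. n·r = 3.
d = |1·(-50) + (-4)·(-13) + 8·2 − 3| / √(1 + 16 + 64) = |15| / 9 = 5/3.

5/3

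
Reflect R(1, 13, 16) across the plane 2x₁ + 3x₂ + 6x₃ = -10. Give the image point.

(-11, -5, -20)

With n = (2, 3, 6), the signed offset is (n·R − (-10))/|n|² = 147/49 = 3.
R' = R − 2t·n = (1, 13, 16) − 6·(2, 3, 6) = (-11, -5, -20).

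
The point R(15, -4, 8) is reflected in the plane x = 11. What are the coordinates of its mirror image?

(7, -4, 8)

With n = (1, 0, 0), the signed offset is (n·R − 11)/|n|² = 4/1 = 4.
R' = R − 2t·n = (15, -4, 8) − 8·(1, 0, 0) = (7, -4, 8).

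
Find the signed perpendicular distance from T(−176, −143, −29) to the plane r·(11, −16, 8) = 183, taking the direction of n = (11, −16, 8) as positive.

n·T − 183 = -63.
|n| = 21, so the signed distance is -63/21 = -3.

-3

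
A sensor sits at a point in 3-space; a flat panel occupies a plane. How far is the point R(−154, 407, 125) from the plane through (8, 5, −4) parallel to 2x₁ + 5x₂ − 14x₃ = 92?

Parallel planes share the normal n = (2, 5, −14); since (8, 5, −4) lies on the plane, its equation is 2x₁ + 5x₂ − 14x₃ = 97.
Then n·(−154, 407, 125) − 97 = −120.
|n| = √(4 + 25 + 196) = 15, so the distance is |-120|/15 = 8.

8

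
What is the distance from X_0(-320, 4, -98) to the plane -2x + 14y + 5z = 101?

n = (-2, 14, 5); n·P − 101 = 105; |n| = 15; distance = 105/15 = 7.

7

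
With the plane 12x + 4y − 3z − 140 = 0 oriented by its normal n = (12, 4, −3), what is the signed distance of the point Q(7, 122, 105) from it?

9

n·Q − 140 = 117.
|n| = 13, so the signed distance is 117/13 = 9.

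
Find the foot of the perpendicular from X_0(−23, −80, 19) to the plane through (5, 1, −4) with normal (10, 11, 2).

n = (10, 11, 2), |n|² = 225, and n·X_0 − 53 = -1125.
t = -1125/225 = -5, so the foot is X_0 − t·n = (−23, −80, 19) − (-5)·(10, 11, 2) = (27, −25, 29).

(27, -25, 29)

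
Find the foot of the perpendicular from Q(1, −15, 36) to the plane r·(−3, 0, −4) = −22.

(-14, -15, 16)

n = (−3, 0, −4), |n|² = 25, and n·Q − (-22) = -125.
t = -125/25 = -5, so the foot is Q − t·n = (1, −15, 36) − (-5)·(−3, 0, −4) = (−14, −15, 16).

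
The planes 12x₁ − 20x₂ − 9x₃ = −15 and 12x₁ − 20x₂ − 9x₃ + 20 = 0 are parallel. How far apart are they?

With common normal n = (12, −20, −9) (|n| = 25), the distance is |(-15) − (-20)|/|n| = 5/25 = 1/5.

1/5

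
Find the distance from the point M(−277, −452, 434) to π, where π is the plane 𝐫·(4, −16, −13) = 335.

d = |4·(-277) + (-16)·(-452) + (-13)·434 − 335| / √(16 + 256 + 169) = |147| / 21 = 7.

7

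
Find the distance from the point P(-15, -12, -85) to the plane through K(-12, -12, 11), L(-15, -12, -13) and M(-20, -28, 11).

KL = (-3, 0, -24) and KM = (-8, -16, 0), so a normal is n = KL × KM = (-384, 192, 48).
d = |(-384)·(-15) + 192·(-12) + 48·(-85) − 2832| / √(147456 + 36864 + 2304) = |-3456| / 432 = 8.

8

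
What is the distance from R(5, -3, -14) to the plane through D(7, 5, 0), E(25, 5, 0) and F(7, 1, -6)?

4√13/13

DE = (18, 0, 0) and DF = (0, -4, -6), so a normal is n = DE × DF = (0, 108, -72).
Then n·(5, -3, -14) - 540 = 144.
|n| = √(0 + 11664 + 5184) = 36√13, so the distance is |144|/(36√13) = 4√13/13.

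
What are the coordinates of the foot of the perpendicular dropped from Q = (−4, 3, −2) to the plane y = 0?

(-4, 0, -2)

The perpendicular from Q has direction n = (0, 1, 0): r = (−4, 3, −2) + λ(0, 1, 0).
Substitute into the plane: n·(Q + λn) = 0 gives 3 + 1λ = 0, so λ = -3.
Foot = (−4, 3, −2) + (-3)·(0, 1, 0) = (−4, 0, −2).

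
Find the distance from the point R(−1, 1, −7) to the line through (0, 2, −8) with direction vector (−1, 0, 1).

1

Direction vector d = (−1, 0, 1).
AP = (−1, −1, 1), and AP × d = (−1, 0, −1).
|AP × d|² = 2 and |d|² = 2, so the distance is √(2/2) = √1 = 1.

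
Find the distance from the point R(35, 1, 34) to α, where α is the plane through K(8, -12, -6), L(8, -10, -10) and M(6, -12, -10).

4

KL = (0, 2, -4) and KM = (-2, 0, -4), so a normal is n = KL × KM = (-8, 8, 4).
Then n·(35, 1, 34) - (-184) = 48.
|n| = √(64 + 64 + 16) = 12, so the distance is |48|/12 = 4.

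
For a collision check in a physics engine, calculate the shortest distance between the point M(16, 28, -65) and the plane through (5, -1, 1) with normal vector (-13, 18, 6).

17/23

The plane has equation n·(r − (5, -1, 1)) = 0, i.e. n·r = -77.
Then n·(16, 28, -65) - (-77) = -17.
|n| = √(169 + 324 + 36) = 23, so the distance is |-17|/23 = 17/23.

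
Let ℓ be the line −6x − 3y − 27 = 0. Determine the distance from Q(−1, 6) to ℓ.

The normal to the line is n = (−6, −3) with |n| = 3√5.
|n·Q − 27| = |-12 − 27| = 39, so the distance is 39/(3√5) = 13√5/5.

13√5/5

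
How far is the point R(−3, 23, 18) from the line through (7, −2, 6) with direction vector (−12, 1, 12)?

Direction vector d = (−12, 1, 12).
AP = (−10, 25, 12), and AP × d = (288, −24, 290).
|AP × d|² = 167620 and |d|² = 289, so the distance is √(167620/289) = √580 = 2√145.

2√145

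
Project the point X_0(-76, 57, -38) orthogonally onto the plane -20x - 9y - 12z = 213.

(-36, 75, -14)

n = (-20, -9, -12), |n|² = 625, and n·X_0 − 213 = 1250.
t = 1250/625 = 2, so the foot is X_0 − t·n = (-76, 57, -38) − 2·(-20, -9, -12) = (-36, 75, -14).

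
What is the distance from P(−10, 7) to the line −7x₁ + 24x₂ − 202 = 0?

36/25

The normal to the line is n = (−7, 24) with |n| = 25.
|n·P − 202| = |238 − 202| = 36, so the distance is 36/25.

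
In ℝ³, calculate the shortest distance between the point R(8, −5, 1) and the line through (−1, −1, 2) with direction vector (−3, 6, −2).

7

Direction vector d = (−3, 6, −2).
AP = (9, −4, −1), and AP × d = (14, 21, 42).
|AP × d|² = 2401 and |d|² = 49, so the distance is √(2401/49) = √49 = 7.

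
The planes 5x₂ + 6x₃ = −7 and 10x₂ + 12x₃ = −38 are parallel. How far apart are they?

Divide the second equation by 2 to match normals: 5x₂ + 6x₃ = -19.
With common normal n = (0, 5, 6) (|n| = √61), the distance is |(-7) − (-19)|/|n| = 12/√61 = 12√61/61.

12/√61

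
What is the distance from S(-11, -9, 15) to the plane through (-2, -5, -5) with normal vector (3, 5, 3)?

13/√43

The plane has equation n·(r − (-2, -5, -5)) = 0, i.e. n·r = -46.
n = (3, 5, 3); n·P − (-46) = 13; |n| = √43; distance = 13/√43 = 13√43/43.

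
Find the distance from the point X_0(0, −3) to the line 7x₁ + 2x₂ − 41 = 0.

The normal to the line is n = (7, 2) with |n| = √53.
|n·X_0 − 41| = |-6 − 41| = 47, so the distance is 47/√53.

47√53/53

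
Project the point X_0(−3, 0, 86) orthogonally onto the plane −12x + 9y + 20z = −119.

(33, -27, 26)

n = (−12, 9, 20), |n|² = 625, and n·X_0 − (-119) = 1875.
t = 1875/625 = 3, so the foot is X_0 − t·n = (−3, 0, 86) − 3·(−12, 9, 20) = (33, −27, 26).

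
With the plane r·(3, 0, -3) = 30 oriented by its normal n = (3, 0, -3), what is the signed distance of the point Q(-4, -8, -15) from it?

n·Q − 30 = 3.
|n| = 3√2, so the signed distance is 1/√2.

1/√2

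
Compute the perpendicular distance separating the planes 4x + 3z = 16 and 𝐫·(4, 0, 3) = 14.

2/5

Both planes have normal n = (4, 0, 3), |n| = 5. Any point on the first plane is at distance |14 − 16|/|n| = 2/5 from the second.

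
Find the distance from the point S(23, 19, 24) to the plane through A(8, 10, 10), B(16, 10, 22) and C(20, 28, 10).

AB = (8, 0, 12) and AC = (12, 18, 0), so a normal is n = AB × AC = (-216, 144, 144).
Then n·(23, 19, 24) - 1152 = 72.
|n| = √(46656 + 20736 + 20736) = 72√17, so the distance is |72|/(72√17) = 1/√17.

√17/17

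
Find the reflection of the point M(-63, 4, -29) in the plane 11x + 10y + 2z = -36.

With n = (11, 10, 2), the signed offset is (n·M − (-36))/|n|² = -675/225 = -3.
M' = M − 2t·n = (-63, 4, -29) − (-6)·(11, 10, 2) = (3, 64, -17).

(3, 64, -17)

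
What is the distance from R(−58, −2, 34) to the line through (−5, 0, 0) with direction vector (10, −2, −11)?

3√41

Direction vector d = (10, −2, −11).
AP = (−53, −2, 34), and AP × d = (90, −243, 126).
|AP × d|² = 83025 and |d|² = 225, so the distance is √(83025/225) = √369 = 3√41.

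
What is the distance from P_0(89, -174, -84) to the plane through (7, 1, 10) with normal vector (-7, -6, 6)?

The plane has equation n·(r − (7, 1, 10)) = 0, i.e. n·r = 5.
Then n·(89, -174, -84) - 5 = -88.
|n| = √(49 + 36 + 36) = 11, so the distance is |-88|/11 = 8.

8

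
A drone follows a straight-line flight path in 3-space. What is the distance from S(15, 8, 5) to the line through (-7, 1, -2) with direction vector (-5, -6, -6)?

Direction vector d = (-5, -6, -6).
AP = (22, 7, 7), and AP × d = (0, 97, -97).
|AP × d|² = 18818 and |d|² = 97, so the distance is √(18818/97) = √194.

√194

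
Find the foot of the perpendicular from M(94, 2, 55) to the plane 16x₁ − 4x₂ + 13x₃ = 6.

n = (16, −4, 13), |n|² = 441, and n·M − 6 = 2205.
t = 2205/441 = 5, so the foot is M − t·n = (94, 2, 55) − 5·(16, −4, 13) = (14, 22, −10).

(14, 22, -10)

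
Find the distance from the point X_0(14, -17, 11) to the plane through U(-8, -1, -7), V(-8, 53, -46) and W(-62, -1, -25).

UV = (0, 54, -39) and UW = (-54, 0, -18), so a normal is n = UV × UW = (-972, 2106, 2916).
Then n·(14, -17, 11) - (-14742) = -2592.
|n| = √(944784 + 4435236 + 8503056) = 3726, so the distance is |-2592|/3726 = 16/23.

16/23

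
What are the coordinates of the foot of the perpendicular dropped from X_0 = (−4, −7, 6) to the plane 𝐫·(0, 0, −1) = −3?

n = (0, 0, −1), |n|² = 1, and n·X_0 − (-3) = -3.
t = -3/1 = -3, so the foot is X_0 − t·n = (−4, −7, 6) − (-3)·(0, 0, −1) = (−4, −7, 3).

(-4, -7, 3)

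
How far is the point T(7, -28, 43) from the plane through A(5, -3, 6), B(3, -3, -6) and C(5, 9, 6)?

25√37/37

AB = (-2, 0, -12) and AC = (0, 12, 0), so a normal is n = AB × AC = (144, 0, -24).
n = (144, 0, -24); n·P − 576 = -600; |n| = 24√37; distance = 600/(24√37) = 25√37/37.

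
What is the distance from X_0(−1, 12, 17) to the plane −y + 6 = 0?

n = (0, −1, 0); n·P − (-6) = -6; |n| = 1; distance = 6/1 = 6.

6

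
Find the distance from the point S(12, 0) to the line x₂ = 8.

d = |0·12 + 1·0 − 8| / √(0 + 1) = |-8|/1 = 8.

8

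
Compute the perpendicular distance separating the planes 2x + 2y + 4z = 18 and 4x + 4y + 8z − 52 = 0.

Divide the second equation by 2 to match normals: 2x + 2y + 4z = 26.
With common normal n = (2, 2, 4) (|n| = 2√6), the distance is |18 − 26|/|n| = 8/(2√6) = 2√6/3.

4/√6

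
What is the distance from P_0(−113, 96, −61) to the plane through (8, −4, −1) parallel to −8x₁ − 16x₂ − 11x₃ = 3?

4/3

Parallel planes share the normal n = (−8, −16, −11); since (8, −4, −1) lies on the plane, its equation is −8x₁ − 16x₂ − 11x₃ = 11.
Then n·(−113, 96, −61) − 11 = 28.
|n| = √(64 + 256 + 121) = 21, so the distance is |28|/21 = 4/3.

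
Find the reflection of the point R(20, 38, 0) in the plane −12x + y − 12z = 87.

n = (−12, 1, −12), |n|² = 289, n·R − 87 = -289, so t = -289/289 = -1.
Foot F = R − (-1)·n = (8, 39, −12); the reflection is 2F − R = (−4, 40, −24).

(-4, 40, -24)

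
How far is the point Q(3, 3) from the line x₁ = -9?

12

d = |1·3 + 0·3 − (-9)| / √(1 + 0) = |12|/1 = 12.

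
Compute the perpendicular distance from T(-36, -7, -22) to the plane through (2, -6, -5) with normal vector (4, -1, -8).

5/3

The plane has equation n·(r − (2, -6, -5)) = 0, i.e. n·r = 54.
n = (4, -1, -8); n·P − 54 = -15; |n| = 9; distance = 15/9 = 5/3.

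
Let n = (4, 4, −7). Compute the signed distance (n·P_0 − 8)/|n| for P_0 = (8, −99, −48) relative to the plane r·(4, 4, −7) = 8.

n·P_0 − 8 = -36.
|n| = 9, so the signed distance is -36/9 = -4.

-4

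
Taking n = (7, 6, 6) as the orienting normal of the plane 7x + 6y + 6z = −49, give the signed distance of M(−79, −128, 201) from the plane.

-6

n·M − (-49) = -66.
|n| = 11, so the signed distance is -66/11 = -6.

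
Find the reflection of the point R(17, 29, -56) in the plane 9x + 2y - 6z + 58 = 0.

(-73, 9, 4)

n = (9, 2, -6), |n|² = 121, n·R − (-58) = 605, so t = 605/121 = 5.
Foot F = R − 5·n = (-28, 19, -26); the reflection is 2F − R = (-73, 9, 4).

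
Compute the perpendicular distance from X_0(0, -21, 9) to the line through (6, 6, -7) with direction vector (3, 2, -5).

Direction vector d = (3, 2, -5).
AP = (-6, -27, 16), and AP × d = (103, 18, 69).
|AP × d|² = 15694 and |d|² = 38, so the distance is √(15694/38) = √413.

√413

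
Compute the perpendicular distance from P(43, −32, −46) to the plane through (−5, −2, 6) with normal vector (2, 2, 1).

16/3

The plane has equation n·(r − (−5, −2, 6)) = 0, i.e. n·r = -8.
d = |2·43 + 2·(-32) + 1·(-46) − (-8)| / √(4 + 4 + 1) = |-16| / 3 = 16/3.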